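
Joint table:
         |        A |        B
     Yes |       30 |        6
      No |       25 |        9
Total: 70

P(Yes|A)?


P(Yes|A) = 30/(30+25) = 30/55 = 6/11

P = 6/11 ≈ 54.55%


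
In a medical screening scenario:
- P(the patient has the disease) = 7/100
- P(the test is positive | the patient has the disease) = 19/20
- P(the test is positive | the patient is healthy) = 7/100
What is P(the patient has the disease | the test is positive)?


Using Bayes' theorem:
P(A|B) = P(B|A)·P(A) / P(B)

P(the test is positive) = 19/20 × 7/100 + 7/100 × 93/100
= 133/2000 + 651/10000 = 329/2500

P(the patient has the disease|the test is positive) = (133/2000) / (329/2500) = 95/188

P(the patient has the disease|the test is positive) = 95/188 ≈ 50.53%


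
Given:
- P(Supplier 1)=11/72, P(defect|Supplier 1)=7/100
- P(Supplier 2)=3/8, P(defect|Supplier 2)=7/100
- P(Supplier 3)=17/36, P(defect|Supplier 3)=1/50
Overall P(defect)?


P(B) = Σ P(B|Aᵢ)×P(Aᵢ)
  7/100×11/72 = 77/7200
  7/100×3/8 = 21/800
  1/50×17/36 = 17/1800
Sum = 167/3600

P(defect) = 167/3600 ≈ 4.64%


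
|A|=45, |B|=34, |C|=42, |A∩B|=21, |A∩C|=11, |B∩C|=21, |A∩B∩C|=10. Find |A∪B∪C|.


|A∪B∪C| = 45+34+42-21-11-21+10 = 78

|A∪B∪C| = 78


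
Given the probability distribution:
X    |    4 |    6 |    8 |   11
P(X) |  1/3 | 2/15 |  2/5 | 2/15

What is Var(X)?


E[X] = 34/5
E[X²] = 778/15
Var(X) = E[X²] - (E[X])² = 778/15 - 1156/25 = 422/75

Var(X) = 422/75 ≈ 5.6267


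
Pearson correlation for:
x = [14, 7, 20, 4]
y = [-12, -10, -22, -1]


n=4, Σx=45, Σy=-45, Σxy=-682, Σx²=661, Σy²=729
r = (4×(-682) - 45×(-45))/√((4×661 - 45²)(4×729 - (-45)²))
= -703/√(619×891) = -703/√551529 ≈ -703/742.6500 ≈ -0.9466

r ≈ -0.9466


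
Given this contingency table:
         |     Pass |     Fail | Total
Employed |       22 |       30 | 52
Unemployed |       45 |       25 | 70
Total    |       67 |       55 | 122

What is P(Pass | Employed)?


P(Pass | Employed) = 22/(22+30) = 22/52 = 11/26

P(Pass|Employed) = 11/26 ≈ 42.31%


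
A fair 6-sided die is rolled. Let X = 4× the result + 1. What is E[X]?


E[die] = (1+6)/2 = 7/2
E[X] = 4×7/2 + 1 = 15

E[X] = 15


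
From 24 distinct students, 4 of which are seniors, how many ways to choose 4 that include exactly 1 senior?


Choose 1 of the 4 seniors and 3 of the other 20 students:
C(4,1)×C(20,3) = 4×1140 = 4560

4560


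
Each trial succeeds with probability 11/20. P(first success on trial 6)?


Geometric: P(X=6) = (1-p)^(k-1)×p = (9/20)^5×11/20 = 649539/64000000

P(X=6) = 649539/64000000 ≈ 1.01%


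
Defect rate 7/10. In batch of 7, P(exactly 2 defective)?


Binomial: P(X=2) = C(7,2)×p^2×(1-p)^5
= 21 × 49/100 × 243/100000 = 250047/10000000

P(X=2) = 250047/10000000 ≈ 2.50%


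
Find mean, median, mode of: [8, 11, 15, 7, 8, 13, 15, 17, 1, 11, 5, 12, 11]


Sorted: [1, 5, 7, 8, 8, 11, 11, 11, 12, 13, 15, 15, 17]
Mean = 134/13
Median = 11
Freq: {8: 2, 11: 3, 15: 2, 7: 1, 13: 1, 17: 1, 1: 1, 5: 1, 12: 1}
Mode: [11]

Mean=134/13, Median=11, Mode=11


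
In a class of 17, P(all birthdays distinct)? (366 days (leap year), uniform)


P(all different) = Π(366-i)/366 for i=0..16
= (366/366)×(365/366)×...×(350/366)
= 0.685712

P ≈ 0.6857 ≈ 68.57%


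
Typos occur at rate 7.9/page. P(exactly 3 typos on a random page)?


Poisson(λ=7.9): P(X=3) = e^(-λ)×λ^k/k!
= e^(-7.9) × 7.9^3 / 3!
≈ 0.0003707435405 × 493.039 / 6 ≈ 0.030465

P(X=3) ≈ 0.030465 ≈ 3.05%


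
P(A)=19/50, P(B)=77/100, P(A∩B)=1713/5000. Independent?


P(A)×P(B) = 1463/5000
P(A∩B) = 1713/5000
Not equal → NOT independent

No, not independent


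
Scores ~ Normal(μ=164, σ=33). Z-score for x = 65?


z = (x - μ)/σ = (65 - 164)/33 = -3.0

z = -3.0


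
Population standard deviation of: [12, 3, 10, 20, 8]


Mean = 53/5
  (12-53/5)²=49/25
  (3-53/5)²=1444/25
  (10-53/5)²=9/25
  (20-53/5)²=2209/25
  (8-53/5)²=169/25
Σ(x-μ)² = 776/5
σ² = (776/5)/5 = 776/25

σ = √(776/25) ≈ 5.5714


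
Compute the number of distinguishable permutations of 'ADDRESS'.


Letters: 7, freq: {'A': 1, 'D': 2, 'R': 1, 'E': 1, 'S': 2}
7!/(1!×2!×1!×1!×2!) = 5040/4 = 1260

1260


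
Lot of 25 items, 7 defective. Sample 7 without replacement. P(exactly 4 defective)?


Hypergeometric: C(7,4)×C(18,3)/C(25,7)
= 35×816/480700 = 1428/24035

P(X=4) = 1428/24035 ≈ 5.94%


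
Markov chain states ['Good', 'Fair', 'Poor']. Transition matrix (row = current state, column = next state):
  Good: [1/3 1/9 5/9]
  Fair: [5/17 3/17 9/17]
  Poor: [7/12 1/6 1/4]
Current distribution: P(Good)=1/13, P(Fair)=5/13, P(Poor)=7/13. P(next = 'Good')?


P(next=Good) = Σᵢ P(now=i)×P(i→Good)
= 1/13×1/3 + 5/13×5/17 + 7/13×7/12
= 1/39 + 25/221 + 49/156 = 1201/2652

P = 1201/2652 ≈ 0.4529


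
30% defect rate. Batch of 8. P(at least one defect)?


P(all good) = (7/10)^8 = 5764801/100000000
P(≥1 defect) = 94235199/100000000

P = 94235199/100000000 ≈ 94.24%


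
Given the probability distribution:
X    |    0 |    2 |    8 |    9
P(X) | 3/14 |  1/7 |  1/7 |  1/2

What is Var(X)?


E[X] = 83/14
E[X²] = 703/14
Var(X) = E[X²] - (E[X])² = 703/14 - 6889/196 = 2953/196

Var(X) = 2953/196 ≈ 15.0663


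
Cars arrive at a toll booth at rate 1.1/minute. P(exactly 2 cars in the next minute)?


Poisson(λ=1.1): P(X=2) = e^(-λ)×λ^k/k!
= e^(-1.1) × 1.1^2 / 2!
≈ 0.3328710837 × 1.21 / 2 ≈ 0.201387

P(X=2) ≈ 0.201387 ≈ 20.14%


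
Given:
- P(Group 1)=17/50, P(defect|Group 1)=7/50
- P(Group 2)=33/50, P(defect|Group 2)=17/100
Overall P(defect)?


P(B) = Σ P(B|Aᵢ)×P(Aᵢ)
  7/50×17/50 = 119/2500
  17/100×33/50 = 561/5000
Sum = 799/5000

P(defect) = 799/5000 ≈ 15.98%


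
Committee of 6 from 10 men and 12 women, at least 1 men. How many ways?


Count by #men:
  1M,5W: C(10,1)×C(12,5)=7920
  2M,4W: C(10,2)×C(12,4)=22275
  3M,3W: C(10,3)×C(12,3)=26400
  4M,2W: C(10,4)×C(12,2)=13860
  5M,1W: C(10,5)×C(12,1)=3024
  6M,0W: C(10,6)×C(12,0)=210
Total = 73689

73689


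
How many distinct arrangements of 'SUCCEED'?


Letters: 7, freq: {'S': 1, 'U': 1, 'C': 2, 'E': 2, 'D': 1}
7!/(1!×1!×2!×2!×1!) = 5040/4 = 1260

1260


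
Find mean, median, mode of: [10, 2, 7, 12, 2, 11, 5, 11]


Sorted: [2, 2, 5, 7, 10, 11, 11, 12]
Mean = 60/8 = 15/2
Median = 17/2
Freq: {10: 1, 2: 2, 7: 1, 12: 1, 11: 2, 5: 1}
Mode: [2, 11]

Mean=15/2, Median=17/2, Mode=[2, 11]


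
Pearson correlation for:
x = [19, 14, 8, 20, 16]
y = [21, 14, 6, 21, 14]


n=5, Σx=77, Σy=76, Σxy=1287, Σx²=1277, Σy²=1310
r = (5×1287 - 77×76)/√((5×1277 - 77²)(5×1310 - 76²))
= 583/√(456×774) = 583/√352944 ≈ 583/594.0909 ≈ 0.9813

r ≈ 0.9813


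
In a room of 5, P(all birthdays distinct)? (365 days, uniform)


P(all different) = Π(365-i)/365 for i=0..4
= (365/365)×(364/365)×...×(361/365)
= 0.972864

P ≈ 0.9729 ≈ 97.29%


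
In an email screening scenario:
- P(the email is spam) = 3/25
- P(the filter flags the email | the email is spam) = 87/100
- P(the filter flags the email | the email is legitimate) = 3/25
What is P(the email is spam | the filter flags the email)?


Using Bayes' theorem:
P(A|B) = P(B|A)·P(A) / P(B)

P(the filter flags the email) = 87/100 × 3/25 + 3/25 × 22/25
= 261/2500 + 66/625 = 21/100

P(the email is spam|the filter flags the email) = (261/2500) / (21/100) = 87/175

P(the email is spam|the filter flags the email) = 87/175 ≈ 49.71%


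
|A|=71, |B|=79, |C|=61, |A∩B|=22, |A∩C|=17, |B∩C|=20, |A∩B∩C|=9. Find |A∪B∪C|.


|A∪B∪C| = 71+79+61-22-17-20+9 = 161

|A∪B∪C| = 161


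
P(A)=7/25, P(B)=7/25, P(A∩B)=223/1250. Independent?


P(A)×P(B) = 49/625
P(A∩B) = 223/1250
Not equal → NOT independent

No, not independent


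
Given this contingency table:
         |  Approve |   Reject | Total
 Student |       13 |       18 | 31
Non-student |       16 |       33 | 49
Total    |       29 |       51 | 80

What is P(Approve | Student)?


P(Approve | Student) = 13/(13+18) = 13/31

P(Approve|Student) = 13/31 ≈ 41.94%


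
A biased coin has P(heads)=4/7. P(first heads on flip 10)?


Geometric: P(X=10) = (1-p)^(k-1)×p = (3/7)^9×4/7 = 78732/282475249

P(X=10) = 78732/282475249 ≈ 0.03%


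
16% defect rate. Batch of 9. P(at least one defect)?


P(all good) = (21/25)^9 = 794280046581/3814697265625
P(≥1 defect) = 3020417219044/3814697265625

P = 3020417219044/3814697265625 ≈ 79.18%


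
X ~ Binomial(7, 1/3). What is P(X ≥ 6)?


P(X ≥ 6) = Σ P(X=i) for i=6..7
P(X=6) = 14/2187
P(X=7) = 1/2187
Sum = 5/729

P(X ≥ 6) = 5/729 ≈ 0.69%


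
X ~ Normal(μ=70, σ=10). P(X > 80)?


z = (80-70)/10 = 1.0
P(X > 80) = 1 - P(Z ≤ 1.0) = 1 - 0.8413 = 0.1587

P(X > 80) ≈ 0.1587


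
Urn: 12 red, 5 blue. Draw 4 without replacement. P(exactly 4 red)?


Hypergeometric: C(12,4)×C(5,0)/C(17,4)
= 495×1/2380 = 99/476

P(X=4) = 99/476 ≈ 20.80%


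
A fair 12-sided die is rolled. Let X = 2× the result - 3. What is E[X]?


E[die] = (1+12)/2 = 13/2
E[X] = 2×13/2 - 3 = 10

E[X] = 10


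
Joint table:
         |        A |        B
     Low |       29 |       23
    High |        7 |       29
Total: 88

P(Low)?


P(Low) = (29+23)/88 = 52/88 = 13/22

P(Low) = 13/22 ≈ 59.09%


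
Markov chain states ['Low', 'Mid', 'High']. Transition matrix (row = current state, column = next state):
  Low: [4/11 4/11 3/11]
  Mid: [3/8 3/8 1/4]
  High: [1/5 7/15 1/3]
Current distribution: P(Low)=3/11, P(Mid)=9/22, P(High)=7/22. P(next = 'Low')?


P(next=Low) = Σᵢ P(now=i)×P(i→Low)
= 3/11×4/11 + 9/22×3/8 + 7/22×1/5
= 12/121 + 27/176 + 7/110 = 3061/9680

P = 3061/9680 ≈ 0.3162


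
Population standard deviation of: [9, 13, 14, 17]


Mean = 53/4
  (9-53/4)²=289/16
  (13-53/4)²=1/16
  (14-53/4)²=9/16
  (17-53/4)²=225/16
Σ(x-μ)² = 131/4
σ² = (131/4)/4 = 131/16

σ = √(131/16) ≈ 2.8614


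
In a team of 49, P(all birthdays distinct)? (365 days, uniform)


P(all different) = Π(365-i)/365 for i=0..48
= (365/365)×(364/365)×...×(317/365)
= 0.034220

P ≈ 0.0342 ≈ 3.42%


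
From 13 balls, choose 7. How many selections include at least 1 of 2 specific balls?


Complement: C(13,7) - C(11,7) = 1716 - 330 = 1386

1386


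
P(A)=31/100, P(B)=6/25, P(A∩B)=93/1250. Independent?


P(A)×P(B) = 93/1250
P(A∩B) = 93/1250
Equal ✓ → Independent

Yes, independent


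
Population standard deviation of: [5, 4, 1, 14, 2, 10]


Mean = 36/6 = 6
  (5-6)²=1
  (4-6)²=4
  (1-6)²=25
  (14-6)²=64
  (2-6)²=16
  (10-6)²=16
Σ(x-μ)² = 126
σ² = 126/6 = 21

σ = √(21) ≈ 4.5826


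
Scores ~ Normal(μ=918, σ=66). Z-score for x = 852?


z = (x - μ)/σ = (852 - 918)/66 = -1.0

z = -1.0


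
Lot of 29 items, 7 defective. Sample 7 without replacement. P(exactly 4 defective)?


Hypergeometric: C(7,4)×C(22,3)/C(29,7)
= 35×1540/1560780 = 2695/78039

P(X=4) = 2695/78039 ≈ 3.45%


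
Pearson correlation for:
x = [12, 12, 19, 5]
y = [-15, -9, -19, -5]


n=4, Σx=48, Σy=-48, Σxy=-674, Σx²=674, Σy²=692
r = (4×(-674) - 48×(-48))/√((4×674 - 48²)(4×692 - (-48)²))
= -392/√(392×464) = -392/√181888 ≈ -392/426.4833 ≈ -0.9191

r ≈ -0.9191


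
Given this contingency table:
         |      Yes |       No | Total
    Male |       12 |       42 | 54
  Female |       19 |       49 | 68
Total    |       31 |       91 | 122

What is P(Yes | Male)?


P(Yes | Male) = 12/(12+42) = 12/54 = 2/9

P(Yes|Male) = 2/9 ≈ 22.22%


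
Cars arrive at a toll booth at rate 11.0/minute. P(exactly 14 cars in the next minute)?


Poisson(λ=11.0): P(X=14) = e^(-λ)×λ^k/k!
= e^(-11.0) × 11.0^14 / 14!
≈ 1.670170079e-05 × 3.79749833583e+14 / 87178291200 ≈ 0.072753

P(X=14) ≈ 0.072753 ≈ 7.28%


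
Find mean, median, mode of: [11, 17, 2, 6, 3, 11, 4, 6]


Sorted: [2, 3, 4, 6, 6, 11, 11, 17]
Mean = 60/8 = 15/2
Median = 6
Freq: {11: 2, 17: 1, 2: 1, 6: 2, 3: 1, 4: 1}
Mode: [6, 11]

Mean=15/2, Median=6, Mode=[6, 11]


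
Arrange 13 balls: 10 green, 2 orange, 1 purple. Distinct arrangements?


13!/(10!×2!×1!) = 858

858


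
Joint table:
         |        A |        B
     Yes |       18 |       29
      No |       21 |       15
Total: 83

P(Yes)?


P(Yes) = (18+29)/83 = 47/83

P(Yes) = 47/83 ≈ 56.63%


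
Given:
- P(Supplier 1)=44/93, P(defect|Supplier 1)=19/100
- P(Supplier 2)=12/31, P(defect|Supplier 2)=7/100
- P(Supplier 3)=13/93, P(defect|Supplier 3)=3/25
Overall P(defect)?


P(B) = Σ P(B|Aᵢ)×P(Aᵢ)
  19/100×44/93 = 209/2325
  7/100×12/31 = 21/775
  3/25×13/93 = 13/775
Sum = 311/2325

P(defect) = 311/2325 ≈ 13.38%


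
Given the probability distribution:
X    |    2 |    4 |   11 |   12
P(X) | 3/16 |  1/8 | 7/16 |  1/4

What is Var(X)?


E[X] = 139/16
E[X²] = 1467/16
Var(X) = E[X²] - (E[X])² = 1467/16 - 19321/256 = 4151/256

Var(X) = 4151/256 ≈ 16.2148


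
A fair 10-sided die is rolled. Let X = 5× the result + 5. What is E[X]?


E[die] = (1+10)/2 = 11/2
E[X] = 5×11/2 + 5 = 65/2

E[X] = 65/2


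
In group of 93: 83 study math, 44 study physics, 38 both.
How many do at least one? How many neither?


|A∪B| = 83+44-38 = 89
Neither = 93-89 = 4

At least one: 89; Neither: 4


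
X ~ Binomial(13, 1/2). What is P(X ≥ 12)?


P(X ≥ 12) = Σ P(X=i) for i=12..13
P(X=12) = 13/8192
P(X=13) = 1/8192
Sum = 7/4096

P(X ≥ 12) = 7/4096 ≈ 0.17%


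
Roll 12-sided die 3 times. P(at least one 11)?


P(no 11)^3 = (11/12)^3 = 1331/1728
P(≥1) = 1 - 1331/1728 = 397/1728

P = 397/1728 ≈ 22.97%


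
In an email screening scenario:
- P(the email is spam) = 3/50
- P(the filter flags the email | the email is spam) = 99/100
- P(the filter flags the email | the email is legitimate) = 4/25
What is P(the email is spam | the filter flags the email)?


Using Bayes' theorem:
P(A|B) = P(B|A)·P(A) / P(B)

P(the filter flags the email) = 99/100 × 3/50 + 4/25 × 47/50
= 297/5000 + 94/625 = 1049/5000

P(the email is spam|the filter flags the email) = (297/5000) / (1049/5000) = 297/1049

P(the email is spam|the filter flags the email) = 297/1049 ≈ 28.31%


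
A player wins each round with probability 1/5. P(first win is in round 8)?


Geometric: P(X=8) = (1-p)^(k-1)×p = (4/5)^7×1/5 = 16384/390625

P(X=8) = 16384/390625 ≈ 4.19%


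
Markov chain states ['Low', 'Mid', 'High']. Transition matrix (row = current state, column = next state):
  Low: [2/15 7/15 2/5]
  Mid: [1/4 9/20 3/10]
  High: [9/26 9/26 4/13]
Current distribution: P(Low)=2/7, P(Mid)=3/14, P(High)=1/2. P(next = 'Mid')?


P(next=Mid) = Σᵢ P(now=i)×P(i→Mid)
= 2/7×7/15 + 3/14×9/20 + 1/2×9/26
= 2/15 + 27/280 + 9/52 = 4399/10920

P = 4399/10920 ≈ 0.4028


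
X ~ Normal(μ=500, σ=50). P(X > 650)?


z = (650-500)/50 = 3.0
P(X > 650) = 1 - P(Z ≤ 3.0) = 1 - 0.9987 = 0.0013

P(X > 650) ≈ 0.0013


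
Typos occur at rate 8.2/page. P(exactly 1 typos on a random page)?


Poisson(λ=8.2): P(X=1) = e^(-λ)×λ^k/k!
= e^(-8.2) × 8.2^1 / 1!
≈ 0.00027465357 × 8.2 / 1 ≈ 0.002252

P(X=1) ≈ 0.002252 ≈ 0.23%


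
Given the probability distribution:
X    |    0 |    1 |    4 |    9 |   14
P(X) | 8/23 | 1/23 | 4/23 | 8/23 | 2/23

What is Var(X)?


E[X] = 117/23
E[X²] = 1105/23
Var(X) = E[X²] - (E[X])² = 1105/23 - 13689/529 = 11726/529

Var(X) = 11726/529 ≈ 22.1664


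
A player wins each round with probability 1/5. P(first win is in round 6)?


Geometric: P(X=6) = (1-p)^(k-1)×p = (4/5)^5×1/5 = 1024/15625

P(X=6) = 1024/15625 ≈ 6.55%


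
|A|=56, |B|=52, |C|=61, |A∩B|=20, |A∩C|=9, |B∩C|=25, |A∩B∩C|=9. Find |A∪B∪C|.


|A∪B∪C| = 56+52+61-20-9-25+9 = 124

|A∪B∪C| = 124


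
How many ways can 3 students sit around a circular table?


Circular arrangements of 3 distinct objects: fix one position to break rotational symmetry.
(n-1)! = 2! = 2

2


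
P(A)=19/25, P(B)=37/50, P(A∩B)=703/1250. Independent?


P(A)×P(B) = 703/1250
P(A∩B) = 703/1250
Equal ✓ → Independent

Yes, independent


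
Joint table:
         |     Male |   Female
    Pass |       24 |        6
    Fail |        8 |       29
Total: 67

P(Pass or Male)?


P(Pass∨Male) = P(Pass) + P(Male) - P(Pass∧Male)
= (30 + 32 - 24)/67 = 38/67

P = 38/67 ≈ 56.72%


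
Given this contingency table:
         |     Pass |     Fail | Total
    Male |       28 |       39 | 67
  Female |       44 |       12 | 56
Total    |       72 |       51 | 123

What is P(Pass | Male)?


P(Pass | Male) = 28/(28+39) = 28/67

P(Pass|Male) = 28/67 ≈ 41.79%


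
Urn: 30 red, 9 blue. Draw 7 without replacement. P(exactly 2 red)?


Hypergeometric: C(30,2)×C(9,5)/C(39,7)
= 435×126/15380937 = 6090/1708993

P(X=2) = 6090/1708993 ≈ 0.36%


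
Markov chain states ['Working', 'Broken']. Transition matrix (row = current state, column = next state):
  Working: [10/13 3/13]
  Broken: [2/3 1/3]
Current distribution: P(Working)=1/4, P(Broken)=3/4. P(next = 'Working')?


P(next=Working) = Σᵢ P(now=i)×P(i→Working)
= 1/4×10/13 + 3/4×2/3
= 5/26 + 1/2 = 9/13

P = 9/13 ≈ 0.6923


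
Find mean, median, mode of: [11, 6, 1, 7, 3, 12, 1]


Sorted: [1, 1, 3, 6, 7, 11, 12]
Mean = 41/7
Median = 6
Freq: {11: 1, 6: 1, 1: 2, 7: 1, 3: 1, 12: 1}
Mode: [1]

Mean=41/7, Median=6, Mode=1


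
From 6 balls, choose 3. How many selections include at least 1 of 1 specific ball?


Complement: C(6,3) - C(5,3) = 20 - 10 = 10

10


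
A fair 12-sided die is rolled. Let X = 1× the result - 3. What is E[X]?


E[die] = (1+12)/2 = 13/2
E[X] = 1×13/2 - 3 = 7/2

E[X] = 7/2


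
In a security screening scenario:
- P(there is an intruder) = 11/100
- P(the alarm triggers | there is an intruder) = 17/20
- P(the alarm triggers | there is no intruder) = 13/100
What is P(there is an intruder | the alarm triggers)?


Using Bayes' theorem:
P(A|B) = P(B|A)·P(A) / P(B)

P(the alarm triggers) = 17/20 × 11/100 + 13/100 × 89/100
= 187/2000 + 1157/10000 = 523/2500

P(there is an intruder|the alarm triggers) = (187/2000) / (523/2500) = 935/2092

P(there is an intruder|the alarm triggers) = 935/2092 ≈ 44.69%


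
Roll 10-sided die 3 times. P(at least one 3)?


P(no 3)^3 = (9/10)^3 = 729/1000
P(≥1) = 1 - 729/1000 = 271/1000

P = 271/1000 ≈ 27.10%


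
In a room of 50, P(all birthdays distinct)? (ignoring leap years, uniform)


P(all different) = Π(365-i)/365 for i=0..49
= (365/365)×(364/365)×...×(316/365)
= 0.029626

P ≈ 0.0296 ≈ 2.96%


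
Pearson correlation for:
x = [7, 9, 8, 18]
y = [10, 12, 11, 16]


n=4, Σx=42, Σy=49, Σxy=554, Σx²=518, Σy²=621
r = (4×554 - 42×49)/√((4×518 - 42²)(4×621 - 49²))
= 158/√(308×83) = 158/√25564 ≈ 158/159.8875 ≈ 0.9882

r ≈ 0.9882


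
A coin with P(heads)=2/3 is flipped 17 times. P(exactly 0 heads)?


Binomial: P(X=0) = C(17,0)×p^0×(1-p)^17
= 1 × 1 × 1/129140163 = 1/129140163

P(X=0) = 1/129140163 ≈ 0.00%


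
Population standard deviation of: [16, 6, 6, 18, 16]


Mean = 62/5
  (16-62/5)²=324/25
  (6-62/5)²=1024/25
  (6-62/5)²=1024/25
  (18-62/5)²=784/25
  (16-62/5)²=324/25
Σ(x-μ)² = 696/5
σ² = (696/5)/5 = 696/25

σ = √(696/25) ≈ 5.2764


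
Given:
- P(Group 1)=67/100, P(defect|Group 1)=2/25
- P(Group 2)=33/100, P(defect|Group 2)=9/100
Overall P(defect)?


P(B) = Σ P(B|Aᵢ)×P(Aᵢ)
  2/25×67/100 = 67/1250
  9/100×33/100 = 297/10000
Sum = 833/10000

P(defect) = 833/10000 ≈ 8.33%


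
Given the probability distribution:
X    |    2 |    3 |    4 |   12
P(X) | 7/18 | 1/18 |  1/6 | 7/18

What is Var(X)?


E[X] = 113/18
E[X²] = 1093/18
Var(X) = E[X²] - (E[X])² = 1093/18 - 12769/324 = 6905/324

Var(X) = 6905/324 ≈ 21.3117


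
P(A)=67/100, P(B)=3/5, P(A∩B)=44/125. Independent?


P(A)×P(B) = 201/500
P(A∩B) = 44/125
Not equal → NOT independent

No, not independent


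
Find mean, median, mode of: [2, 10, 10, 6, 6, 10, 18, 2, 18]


Sorted: [2, 2, 6, 6, 10, 10, 10, 18, 18]
Mean = 82/9
Median = 10
Freq: {2: 2, 10: 3, 6: 2, 18: 2}
Mode: [10]

Mean=82/9, Median=10, Mode=10


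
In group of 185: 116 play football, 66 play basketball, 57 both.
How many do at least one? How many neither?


|A∪B| = 116+66-57 = 125
Neither = 185-125 = 60

At least one: 125; Neither: 60


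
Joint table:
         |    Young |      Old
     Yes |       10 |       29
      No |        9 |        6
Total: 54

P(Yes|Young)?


P(Yes|Young) = 10/(10+9) = 10/19

P = 10/19 ≈ 52.63%


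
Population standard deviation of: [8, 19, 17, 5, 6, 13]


Mean = 68/6 = 34/3
  (8-34/3)²=100/9
  (19-34/3)²=529/9
  (17-34/3)²=289/9
  (5-34/3)²=361/9
  (6-34/3)²=256/9
  (13-34/3)²=25/9
Σ(x-μ)² = 520/3
σ² = (520/3)/6 = 260/9

σ = √(260/9) ≈ 5.3748


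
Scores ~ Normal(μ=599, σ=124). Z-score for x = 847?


z = (x - μ)/σ = (847 - 599)/124 = 2.0

z = 2.0


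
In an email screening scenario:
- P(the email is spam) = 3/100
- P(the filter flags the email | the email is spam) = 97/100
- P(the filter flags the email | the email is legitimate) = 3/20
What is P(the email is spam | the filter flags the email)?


Using Bayes' theorem:
P(A|B) = P(B|A)·P(A) / P(B)

P(the filter flags the email) = 97/100 × 3/100 + 3/20 × 97/100
= 291/10000 + 291/2000 = 873/5000

P(the email is spam|the filter flags the email) = (291/10000) / (873/5000) = 1/6

P(the email is spam|the filter flags the email) = 1/6 ≈ 16.67%


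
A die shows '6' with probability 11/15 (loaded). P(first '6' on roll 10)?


Geometric: P(X=10) = (1-p)^(k-1)×p = (4/15)^9×11/15 = 2883584/576650390625

P(X=10) = 2883584/576650390625 ≈ 0.00%


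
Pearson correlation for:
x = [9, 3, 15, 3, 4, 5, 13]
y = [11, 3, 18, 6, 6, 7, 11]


n=7, Σx=52, Σy=62, Σxy=598, Σx²=534, Σy²=696
r = (7×598 - 52×62)/√((7×534 - 52²)(7×696 - 62²))
= 962/√(1034×1028) = 962/√1062952 ≈ 962/1030.9956 ≈ 0.9331

r ≈ 0.9331


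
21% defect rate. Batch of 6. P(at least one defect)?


P(all good) = (79/100)^6 = 243087455521/1000000000000
P(≥1 defect) = 756912544479/1000000000000

P = 756912544479/1000000000000 ≈ 75.69%


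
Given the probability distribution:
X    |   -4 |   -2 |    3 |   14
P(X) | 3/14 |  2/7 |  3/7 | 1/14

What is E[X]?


E[X] = Σ x·P(X=x)
= (-4)×(3/14) + (-2)×(2/7) + (3)×(3/7) + (14)×(1/14)
= 6/7

E[X] = 6/7


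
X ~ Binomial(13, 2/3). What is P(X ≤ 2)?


P(X ≤ 2) = Σ P(X=i) for i=0..2
P(X=0) = 1/1594323
P(X=1) = 26/1594323
P(X=2) = 104/531441
Sum = 113/531441

P(X ≤ 2) = 113/531441 ≈ 0.02%


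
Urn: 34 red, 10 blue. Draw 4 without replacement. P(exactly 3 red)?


Hypergeometric: C(34,3)×C(10,1)/C(44,4)
= 5984×10/135751 = 5440/12341

P(X=3) = 5440/12341 ≈ 44.08%


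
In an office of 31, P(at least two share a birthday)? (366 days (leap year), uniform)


P(all different) = Π(366-i)/366 for i=0..30
= 0.270541
P(match) = 1 - 0.270541 = 0.729459

P ≈ 0.7295 ≈ 72.95%


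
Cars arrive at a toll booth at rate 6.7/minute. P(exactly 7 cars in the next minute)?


Poisson(λ=6.7): P(X=7) = e^(-λ)×λ^k/k!
= e^(-6.7) × 6.7^7 / 7!
≈ 0.001230911903 × 606071.160532 / 5040 ≈ 0.148020

P(X=7) ≈ 0.148020 ≈ 14.80%


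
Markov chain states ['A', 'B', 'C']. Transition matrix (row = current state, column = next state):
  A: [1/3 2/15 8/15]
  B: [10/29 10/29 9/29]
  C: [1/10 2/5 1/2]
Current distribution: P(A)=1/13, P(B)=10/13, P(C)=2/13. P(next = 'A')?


P(next=A) = Σᵢ P(now=i)×P(i→A)
= 1/13×1/3 + 10/13×10/29 + 2/13×1/10
= 1/39 + 100/377 + 1/65 = 1732/5655

P = 1732/5655 ≈ 0.3063


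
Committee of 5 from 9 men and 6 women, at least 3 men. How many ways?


Count by #men:
  3M,2W: C(9,3)×C(6,2)=1260
  4M,1W: C(9,4)×C(6,1)=756
  5M,0W: C(9,5)×C(6,0)=126
Total = 2142

2142


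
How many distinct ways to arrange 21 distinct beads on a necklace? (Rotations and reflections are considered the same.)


Free circular arrangements: rotations and reflections both identified.
(n-1)!/2 = 20!/2 = 2432902008176640000/2 = 1216451004088320000

1216451004088320000


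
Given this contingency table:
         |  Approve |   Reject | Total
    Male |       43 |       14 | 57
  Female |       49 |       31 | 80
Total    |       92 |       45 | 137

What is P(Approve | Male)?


P(Approve | Male) = 43/(43+14) = 43/57

P(Approve|Male) = 43/57 ≈ 75.44%


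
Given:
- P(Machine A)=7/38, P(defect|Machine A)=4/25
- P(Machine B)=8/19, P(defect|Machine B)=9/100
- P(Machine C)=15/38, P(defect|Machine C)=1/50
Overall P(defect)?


P(B) = Σ P(B|Aᵢ)×P(Aᵢ)
  4/25×7/38 = 14/475
  9/100×8/19 = 18/475
  1/50×15/38 = 3/380
Sum = 143/1900

P(defect) = 143/1900 ≈ 7.53%


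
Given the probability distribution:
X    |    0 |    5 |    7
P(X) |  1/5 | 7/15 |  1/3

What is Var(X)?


E[X] = 14/3
E[X²] = 28
Var(X) = E[X²] - (E[X])² = 28 - 196/9 = 56/9

Var(X) = 56/9 ≈ 6.2222


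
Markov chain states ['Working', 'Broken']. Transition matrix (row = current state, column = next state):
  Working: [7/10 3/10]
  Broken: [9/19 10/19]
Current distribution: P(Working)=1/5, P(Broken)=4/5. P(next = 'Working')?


P(next=Working) = Σᵢ P(now=i)×P(i→Working)
= 1/5×7/10 + 4/5×9/19
= 7/50 + 36/95 = 493/950

P = 493/950 ≈ 0.5189


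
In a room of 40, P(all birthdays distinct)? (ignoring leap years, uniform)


P(all different) = Π(365-i)/365 for i=0..39
= (365/365)×(364/365)×...×(326/365)
= 0.108768

P ≈ 0.1088 ≈ 10.88%


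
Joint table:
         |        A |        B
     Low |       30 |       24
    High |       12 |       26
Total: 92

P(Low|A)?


P(Low|A) = 30/(30+12) = 30/42 = 5/7

P = 5/7 ≈ 71.43%


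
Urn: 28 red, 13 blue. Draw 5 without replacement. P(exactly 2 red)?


Hypergeometric: C(28,2)×C(13,3)/C(41,5)
= 378×286/749398 = 4158/28823

P(X=2) = 4158/28823 ≈ 14.43%


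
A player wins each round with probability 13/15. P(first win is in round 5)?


Geometric: P(X=5) = (1-p)^(k-1)×p = (2/15)^4×13/15 = 208/759375

P(X=5) = 208/759375 ≈ 0.03%


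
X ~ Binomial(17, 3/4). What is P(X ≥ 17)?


P(X ≥ 17) = Σ P(X=i) for i=17..17
P(X=17) = 129140163/17179869184
Sum = 129140163/17179869184

P(X ≥ 17) = 129140163/17179869184 ≈ 0.75%


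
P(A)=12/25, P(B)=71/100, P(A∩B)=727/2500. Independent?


P(A)×P(B) = 213/625
P(A∩B) = 727/2500
Not equal → NOT independent

No, not independent


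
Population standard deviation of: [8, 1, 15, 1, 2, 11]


Mean = 38/6 = 19/3
  (8-19/3)²=25/9
  (1-19/3)²=256/9
  (15-19/3)²=676/9
  (1-19/3)²=256/9
  (2-19/3)²=169/9
  (11-19/3)²=196/9
Σ(x-μ)² = 526/3
σ² = (526/3)/6 = 263/9

σ = √(263/9) ≈ 5.4058


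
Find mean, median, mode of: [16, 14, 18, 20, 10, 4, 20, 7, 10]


Sorted: [4, 7, 10, 10, 14, 16, 18, 20, 20]
Mean = 119/9
Median = 14
Freq: {16: 1, 14: 1, 18: 1, 20: 2, 10: 2, 4: 1, 7: 1}
Mode: [10, 20]

Mean=119/9, Median=14, Mode=[10, 20]


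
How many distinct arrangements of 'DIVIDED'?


Letters: 7, freq: {'D': 3, 'I': 2, 'V': 1, 'E': 1}
7!/(3!×2!×1!×1!) = 5040/12 = 420

420


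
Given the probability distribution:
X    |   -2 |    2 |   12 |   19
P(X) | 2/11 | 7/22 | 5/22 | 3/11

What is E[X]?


E[X] = Σ x·P(X=x)
= (-2)×(2/11) + (2)×(7/22) + (12)×(5/22) + (19)×(3/11)
= 90/11

E[X] = 90/11


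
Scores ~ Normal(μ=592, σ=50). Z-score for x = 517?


z = (x - μ)/σ = (517 - 592)/50 = -1.5

z = -1.5


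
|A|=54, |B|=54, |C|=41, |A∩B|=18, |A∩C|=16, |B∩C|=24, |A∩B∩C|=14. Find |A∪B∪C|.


|A∪B∪C| = 54+54+41-18-16-24+14 = 105

|A∪B∪C| = 105


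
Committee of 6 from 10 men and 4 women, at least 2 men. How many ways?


Count by #men:
  2M,4W: C(10,2)×C(4,4)=45
  3M,3W: C(10,3)×C(4,3)=480
  4M,2W: C(10,4)×C(4,2)=1260
  5M,1W: C(10,5)×C(4,1)=1008
  6M,0W: C(10,6)×C(4,0)=210
Total = 3003

3003


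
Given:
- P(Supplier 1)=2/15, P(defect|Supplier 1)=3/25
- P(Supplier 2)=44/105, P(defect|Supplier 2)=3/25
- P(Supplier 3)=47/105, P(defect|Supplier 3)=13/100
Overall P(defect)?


P(B) = Σ P(B|Aᵢ)×P(Aᵢ)
  3/25×2/15 = 2/125
  3/25×44/105 = 44/875
  13/100×47/105 = 611/10500
Sum = 1307/10500

P(defect) = 1307/10500 ≈ 12.45%


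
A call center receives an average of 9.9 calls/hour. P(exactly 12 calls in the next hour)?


Poisson(λ=9.9): P(X=12) = e^(-λ)×λ^k/k!
= e^(-9.9) × 9.9^12 / 12!
≈ 5.017468206e-05 × 886384871716 / 479001600 ≈ 0.092847

P(X=12) ≈ 0.092847 ≈ 9.28%


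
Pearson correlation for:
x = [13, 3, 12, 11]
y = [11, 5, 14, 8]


n=4, Σx=39, Σy=38, Σxy=414, Σx²=443, Σy²=406
r = (4×414 - 39×38)/√((4×443 - 39²)(4×406 - 38²))
= 174/√(251×180) = 174/√45180 ≈ 174/212.5559 ≈ 0.8186

r ≈ 0.8186


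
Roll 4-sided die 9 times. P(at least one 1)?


P(no 1)^9 = (3/4)^9 = 19683/262144
P(≥1) = 1 - 19683/262144 = 242461/262144

P = 242461/262144 ≈ 92.49%


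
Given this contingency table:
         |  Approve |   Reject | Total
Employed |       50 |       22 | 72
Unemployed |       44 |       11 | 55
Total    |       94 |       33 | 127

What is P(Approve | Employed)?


P(Approve | Employed) = 50/(50+22) = 50/72 = 25/36

P(Approve|Employed) = 25/36 ≈ 69.44%


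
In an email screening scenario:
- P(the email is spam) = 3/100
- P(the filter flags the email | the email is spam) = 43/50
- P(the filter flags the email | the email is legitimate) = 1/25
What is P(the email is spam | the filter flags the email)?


Using Bayes' theorem:
P(A|B) = P(B|A)·P(A) / P(B)

P(the filter flags the email) = 43/50 × 3/100 + 1/25 × 97/100
= 129/5000 + 97/2500 = 323/5000

P(the email is spam|the filter flags the email) = (129/5000) / (323/5000) = 129/323

P(the email is spam|the filter flags the email) = 129/323 ≈ 39.94%


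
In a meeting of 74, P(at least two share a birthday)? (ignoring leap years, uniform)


P(all different) = Π(365-i)/365 for i=0..73
= 0.000351
P(match) = 1 - 0.000351 = 0.999649

P ≈ 0.9996 ≈ 99.96%


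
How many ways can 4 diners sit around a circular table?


Circular arrangements of 4 distinct objects: fix one position to break rotational symmetry.
(n-1)! = 3! = 6

6


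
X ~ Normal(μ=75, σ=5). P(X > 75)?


z = (75-75)/5 = 0.0
P(X > 75) = 1 - P(Z ≤ 0.0) = 1 - 0.5000 = 0.5000

P(X > 75) ≈ 0.5000


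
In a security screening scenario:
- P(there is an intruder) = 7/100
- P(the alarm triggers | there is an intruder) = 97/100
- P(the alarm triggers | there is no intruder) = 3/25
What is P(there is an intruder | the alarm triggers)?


Using Bayes' theorem:
P(A|B) = P(B|A)·P(A) / P(B)

P(the alarm triggers) = 97/100 × 7/100 + 3/25 × 93/100
= 679/10000 + 279/2500 = 359/2000

P(there is an intruder|the alarm triggers) = (679/10000) / (359/2000) = 679/1795

P(there is an intruder|the alarm triggers) = 679/1795 ≈ 37.83%


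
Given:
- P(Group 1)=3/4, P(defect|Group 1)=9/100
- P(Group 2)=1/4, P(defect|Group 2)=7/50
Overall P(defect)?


P(B) = Σ P(B|Aᵢ)×P(Aᵢ)
  9/100×3/4 = 27/400
  7/50×1/4 = 7/200
Sum = 41/400

P(defect) = 41/400 ≈ 10.25%


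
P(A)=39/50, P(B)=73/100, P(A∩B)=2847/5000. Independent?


P(A)×P(B) = 2847/5000
P(A∩B) = 2847/5000
Equal ✓ → Independent

Yes, independent


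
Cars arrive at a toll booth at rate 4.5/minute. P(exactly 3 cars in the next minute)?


Poisson(λ=4.5): P(X=3) = e^(-λ)×λ^k/k!
= e^(-4.5) × 4.5^3 / 3!
≈ 0.01110899654 × 91.125 / 6 ≈ 0.168718

P(X=3) ≈ 0.168718 ≈ 16.87%


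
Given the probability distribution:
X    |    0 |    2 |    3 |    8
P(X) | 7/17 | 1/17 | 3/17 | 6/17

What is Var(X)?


E[X] = 59/17
E[X²] = 415/17
Var(X) = E[X²] - (E[X])² = 415/17 - 3481/289 = 3574/289

Var(X) = 3574/289 ≈ 12.3668


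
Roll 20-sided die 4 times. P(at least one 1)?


P(no 1)^4 = (19/20)^4 = 130321/160000
P(≥1) = 1 - 130321/160000 = 29679/160000

P = 29679/160000 ≈ 18.55%


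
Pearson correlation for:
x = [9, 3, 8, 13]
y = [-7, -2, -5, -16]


n=4, Σx=33, Σy=-30, Σxy=-317, Σx²=323, Σy²=334
r = (4×(-317) - 33×(-30))/√((4×323 - 33²)(4×334 - (-30)²))
= -278/√(203×436) = -278/√88508 ≈ -278/297.5029 ≈ -0.9344

r ≈ -0.9344


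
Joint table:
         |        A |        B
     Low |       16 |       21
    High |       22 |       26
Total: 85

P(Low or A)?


P(Low∨A) = P(Low) + P(A) - P(Low∧A)
= (37 + 38 - 16)/85 = 59/85

P = 59/85 ≈ 69.41%


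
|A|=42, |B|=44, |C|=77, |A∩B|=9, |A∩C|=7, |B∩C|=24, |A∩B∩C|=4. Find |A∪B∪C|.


|A∪B∪C| = 42+44+77-9-7-24+4 = 127

|A∪B∪C| = 127


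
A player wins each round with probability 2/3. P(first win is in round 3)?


Geometric: P(X=3) = (1-p)^(k-1)×p = (1/3)^2×2/3 = 2/27

P(X=3) = 2/27 ≈ 7.41%


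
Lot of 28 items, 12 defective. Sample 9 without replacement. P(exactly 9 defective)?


Hypergeometric: C(12,9)×C(16,0)/C(28,9)
= 220×1/6906900 = 1/31395

P(X=9) = 1/31395 ≈ 0.00%


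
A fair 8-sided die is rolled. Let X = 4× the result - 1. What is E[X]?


E[die] = (1+8)/2 = 9/2
E[X] = 4×9/2 - 1 = 17

E[X] = 17


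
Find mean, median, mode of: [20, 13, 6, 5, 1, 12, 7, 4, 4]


Sorted: [1, 4, 4, 5, 6, 7, 12, 13, 20]
Mean = 72/9 = 8
Median = 6
Freq: {20: 1, 13: 1, 6: 1, 5: 1, 1: 1, 12: 1, 7: 1, 4: 2}
Mode: [4]

Mean=8, Median=6, Mode=4


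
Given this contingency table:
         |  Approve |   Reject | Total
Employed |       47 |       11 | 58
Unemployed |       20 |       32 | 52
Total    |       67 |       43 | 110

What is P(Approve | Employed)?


P(Approve | Employed) = 47/(47+11) = 47/58

P(Approve|Employed) = 47/58 ≈ 81.03%


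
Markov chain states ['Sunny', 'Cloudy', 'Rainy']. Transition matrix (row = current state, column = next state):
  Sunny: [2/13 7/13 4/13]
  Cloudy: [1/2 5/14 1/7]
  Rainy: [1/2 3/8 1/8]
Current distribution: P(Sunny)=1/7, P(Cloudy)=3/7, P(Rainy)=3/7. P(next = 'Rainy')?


P(next=Rainy) = Σᵢ P(now=i)×P(i→Rainy)
= 1/7×4/13 + 3/7×1/7 + 3/7×1/8
= 4/91 + 3/49 + 3/56 = 809/5096

P = 809/5096 ≈ 0.1588


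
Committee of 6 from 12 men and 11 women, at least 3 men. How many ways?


Count by #men:
  3M,3W: C(12,3)×C(11,3)=36300
  4M,2W: C(12,4)×C(11,2)=27225
  5M,1W: C(12,5)×C(11,1)=8712
  6M,0W: C(12,6)×C(11,0)=924
Total = 73161

73161


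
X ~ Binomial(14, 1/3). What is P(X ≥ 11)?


P(X ≥ 11) = Σ P(X=i) for i=11..14
P(X=11) = 2912/4782969
P(X=12) = 364/4782969
P(X=13) = 28/4782969
P(X=14) = 1/4782969
Sum = 3305/4782969

P(X ≥ 11) = 3305/4782969 ≈ 0.07%


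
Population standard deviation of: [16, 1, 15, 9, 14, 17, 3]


Mean = 75/7
  (16-75/7)²=1369/49
  (1-75/7)²=4624/49
  (15-75/7)²=900/49
  (9-75/7)²=144/49
  (14-75/7)²=529/49
  (17-75/7)²=1936/49
  (3-75/7)²=2916/49
Σ(x-μ)² = 1774/7
σ² = (1774/7)/7 = 1774/49

σ = √(1774/49) ≈ 6.0170


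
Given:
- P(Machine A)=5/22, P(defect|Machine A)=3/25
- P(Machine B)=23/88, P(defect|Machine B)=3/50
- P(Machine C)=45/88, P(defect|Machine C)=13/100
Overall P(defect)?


P(B) = Σ P(B|Aᵢ)×P(Aᵢ)
  3/25×5/22 = 3/110
  3/50×23/88 = 69/4400
  13/100×45/88 = 117/1760
Sum = 963/8800

P(defect) = 963/8800 ≈ 10.94%


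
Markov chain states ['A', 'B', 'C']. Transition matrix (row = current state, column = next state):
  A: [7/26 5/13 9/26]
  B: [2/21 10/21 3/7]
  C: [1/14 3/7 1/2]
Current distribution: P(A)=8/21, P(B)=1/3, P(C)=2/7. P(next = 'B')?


P(next=B) = Σᵢ P(now=i)×P(i→B)
= 8/21×5/13 + 1/3×10/21 + 2/7×3/7
= 40/273 + 10/63 + 6/49 = 2452/5733

P = 2452/5733 ≈ 0.4277


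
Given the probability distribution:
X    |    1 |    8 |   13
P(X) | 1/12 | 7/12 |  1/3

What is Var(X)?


E[X] = 109/12
E[X²] = 375/4
Var(X) = E[X²] - (E[X])² = 375/4 - 11881/144 = 1619/144

Var(X) = 1619/144 ≈ 11.2431


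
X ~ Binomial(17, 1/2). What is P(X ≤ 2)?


P(X ≤ 2) = Σ P(X=i) for i=0..2
P(X=0) = 1/131072
P(X=1) = 17/131072
P(X=2) = 17/16384
Sum = 77/65536

P(X ≤ 2) = 77/65536 ≈ 0.12%


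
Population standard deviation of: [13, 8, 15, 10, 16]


Mean = 62/5
  (13-62/5)²=9/25
  (8-62/5)²=484/25
  (15-62/5)²=169/25
  (10-62/5)²=144/25
  (16-62/5)²=324/25
Σ(x-μ)² = 226/5
σ² = (226/5)/5 = 226/25

σ = √(226/25) ≈ 3.0067


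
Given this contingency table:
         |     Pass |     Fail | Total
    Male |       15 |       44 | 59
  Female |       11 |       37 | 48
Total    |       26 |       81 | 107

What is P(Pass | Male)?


P(Pass | Male) = 15/(15+44) = 15/59

P(Pass|Male) = 15/59 ≈ 25.42%


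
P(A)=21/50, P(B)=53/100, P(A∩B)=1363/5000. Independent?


P(A)×P(B) = 1113/5000
P(A∩B) = 1363/5000
Not equal → NOT independent

No, not independent


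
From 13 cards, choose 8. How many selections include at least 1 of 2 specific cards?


Complement: C(13,8) - C(11,8) = 1287 - 165 = 1122

1122


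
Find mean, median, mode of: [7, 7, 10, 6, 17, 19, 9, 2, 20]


Sorted: [2, 6, 7, 7, 9, 10, 17, 19, 20]
Mean = 97/9
Median = 9
Freq: {7: 2, 10: 1, 6: 1, 17: 1, 19: 1, 9: 1, 2: 1, 20: 1}
Mode: [7]

Mean=97/9, Median=9, Mode=7


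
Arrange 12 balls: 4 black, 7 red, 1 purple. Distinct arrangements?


12!/(4!×7!×1!) = 3960

3960


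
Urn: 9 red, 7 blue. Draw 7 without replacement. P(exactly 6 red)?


Hypergeometric: C(9,6)×C(7,1)/C(16,7)
= 84×7/11440 = 147/2860

P(X=6) = 147/2860 ≈ 5.14%


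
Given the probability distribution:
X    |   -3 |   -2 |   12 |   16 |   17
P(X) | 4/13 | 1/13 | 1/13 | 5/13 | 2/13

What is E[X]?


E[X] = Σ x·P(X=x)
= (-3)×(4/13) + (-2)×(1/13) + (12)×(1/13) + (16)×(5/13) + (17)×(2/13)
= 112/13

E[X] = 112/13


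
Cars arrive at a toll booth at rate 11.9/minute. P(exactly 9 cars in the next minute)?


Poisson(λ=11.9): P(X=9) = e^(-λ)×λ^k/k!
= e^(-11.9) × 11.9^9 / 9!
≈ 6.790404807e-06 × 4785448563.12 / 362880 ≈ 0.089548

P(X=9) ≈ 0.089548 ≈ 8.95%


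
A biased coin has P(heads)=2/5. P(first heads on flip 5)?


Geometric: P(X=5) = (1-p)^(k-1)×p = (3/5)^4×2/5 = 162/3125

P(X=5) = 162/3125 ≈ 5.18%


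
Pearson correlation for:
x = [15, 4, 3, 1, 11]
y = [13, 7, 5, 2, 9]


n=5, Σx=34, Σy=36, Σxy=339, Σx²=372, Σy²=328
r = (5×339 - 34×36)/√((5×372 - 34²)(5×328 - 36²))
= 471/√(704×344) = 471/√242176 ≈ 471/492.1138 ≈ 0.9571

r ≈ 0.9571


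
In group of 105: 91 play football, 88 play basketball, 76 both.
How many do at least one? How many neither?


|A∪B| = 91+88-76 = 103
Neither = 105-103 = 2

At least one: 103; Neither: 2


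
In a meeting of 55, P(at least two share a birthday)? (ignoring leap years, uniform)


P(all different) = Π(365-i)/365 for i=0..54
= 0.013738
P(match) = 1 - 0.013738 = 0.986262

P ≈ 0.9863 ≈ 98.63%


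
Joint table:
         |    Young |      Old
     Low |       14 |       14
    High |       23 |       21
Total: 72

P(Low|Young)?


P(Low|Young) = 14/(14+23) = 14/37

P = 14/37 ≈ 37.84%


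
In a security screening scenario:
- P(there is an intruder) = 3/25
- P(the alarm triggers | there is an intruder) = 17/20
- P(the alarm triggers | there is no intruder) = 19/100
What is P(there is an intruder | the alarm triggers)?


Using Bayes' theorem:
P(A|B) = P(B|A)·P(A) / P(B)

P(the alarm triggers) = 17/20 × 3/25 + 19/100 × 22/25
= 51/500 + 209/1250 = 673/2500

P(there is an intruder|the alarm triggers) = (51/500) / (673/2500) = 255/673

P(there is an intruder|the alarm triggers) = 255/673 ≈ 37.89%


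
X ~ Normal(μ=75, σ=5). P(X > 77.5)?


z = (77.5-75)/5 = 0.5
P(X > 77.5) = 1 - P(Z ≤ 0.5) = 1 - 0.6915 = 0.3085

P(X > 77.5) ≈ 0.3085
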